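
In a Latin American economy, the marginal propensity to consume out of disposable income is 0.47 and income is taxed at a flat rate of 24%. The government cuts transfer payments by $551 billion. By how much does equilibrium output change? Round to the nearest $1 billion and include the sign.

The transfer change shifts disposable income by −$551 billion, so first-round consumption changes by c·ΔTR = 0.47 × (−$551 billion) = −$258.97 billion.
Expenditure multiplier = 1/(1 − c(1−t)) = 1/(1 − 0.47×0.76) = 1/0.6428 ≈ 1.556.
The transfer multiplier is c × k ≈ 0.731, so ΔY = k × (c·ΔTR) = (−$258.97 billion) / 0.6428 ≈ −$403 billion.

−$403 billion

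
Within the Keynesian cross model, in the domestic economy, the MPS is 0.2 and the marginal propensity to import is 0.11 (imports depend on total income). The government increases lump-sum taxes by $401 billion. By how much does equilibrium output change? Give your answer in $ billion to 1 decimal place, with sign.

MPC = 1 − MPS = 1 − 0.2 = 0.8.
A lump-sum tax change of +$401 billion shifts disposable income by −$401 billion; first-round consumption changes by −c × ΔT = −0.8 × (+$401 billion) = −$320.8 billion.
Expenditure multiplier = 1/(1 − c + m) = 1/(1 − 0.8 + 0.11) = 1/0.31 ≈ 3.226.
The tax multiplier is −c × k ≈ −2.581, so ΔY = k × (−c·ΔT) = (−$320.8 billion) / 0.31 ≈ −$1,034.8 billion.

−$1,034.8 billion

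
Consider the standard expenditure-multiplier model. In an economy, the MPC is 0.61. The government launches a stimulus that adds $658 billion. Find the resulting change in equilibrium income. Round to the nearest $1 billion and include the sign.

Expenditure multiplier = 1/(1 − MPC) = 1/(1 − 0.61) = 1/0.39 ≈ 2.564.
ΔY = k × ΔG = (+$658 billion) / 0.39 ≈ +$1,687 billion.

+$1,687 billion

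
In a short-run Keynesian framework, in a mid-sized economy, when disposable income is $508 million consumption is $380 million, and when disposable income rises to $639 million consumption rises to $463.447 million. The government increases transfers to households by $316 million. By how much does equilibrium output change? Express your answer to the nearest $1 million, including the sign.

+$555 million

MPC = ΔC/ΔYd = (463.447 − 380)/(639 − 508) = 83.447/131 = 0.637.
The transfer change shifts disposable income by +$316 million, so first-round consumption changes by c·ΔTR = 0.637 × (+$316 million) = +$201.292 million.
Expenditure multiplier = 1/(1 − MPC) = 1/(1 − 0.637) = 1/0.363 ≈ 2.755.
The transfer multiplier is c × k ≈ 1.755, so ΔY = k × (c·ΔTR) = (+$201.292 million) / 0.363 ≈ +$555 million.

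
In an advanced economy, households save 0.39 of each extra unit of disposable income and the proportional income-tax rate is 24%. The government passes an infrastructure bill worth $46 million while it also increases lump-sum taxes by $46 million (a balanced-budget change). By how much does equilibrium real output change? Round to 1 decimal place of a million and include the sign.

+$33.4 million

MPC = 1 − MPS = 1 − 0.39 = 0.61.
Expenditure multiplier = 1/(1 − c(1−t)) = 1/(1 − 0.61×0.76) = 1/0.5364 ≈ 1.864.
ΔG contributes k·ΔG = (+$46 million) / 0.5364 ≈ +$85.8 million.
ΔT of +$46 million changes first-round spending by −c·ΔT = −$28.06 million, contributing k·(−c·ΔT) = (−$28.06 million) / 0.5364 ≈ −$52.3 million.
Net ΔY = k(ΔG − c·ΔT) = (+$17.94 million) / 0.5364 ≈ +$33.4 million.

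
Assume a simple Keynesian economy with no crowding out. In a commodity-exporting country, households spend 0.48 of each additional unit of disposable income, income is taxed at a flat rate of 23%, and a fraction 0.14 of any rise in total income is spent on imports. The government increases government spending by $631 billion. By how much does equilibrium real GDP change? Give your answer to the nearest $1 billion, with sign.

Government-spending multiplier = 1/(1 − c(1−t) + m) = 1/(1 − 0.48×0.77 + 0.14) = 1/0.7704 ≈ 1.298.
ΔY = k × ΔG = (+$631 billion) / 0.7704 ≈ +$819 billion.

+$819 billion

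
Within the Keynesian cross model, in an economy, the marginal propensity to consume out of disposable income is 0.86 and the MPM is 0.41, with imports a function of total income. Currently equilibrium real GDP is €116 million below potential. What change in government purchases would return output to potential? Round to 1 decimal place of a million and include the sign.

+€63.8 million

Spending multiplier = 1/(1 − c + m) = 1/(1 − 0.86 + 0.41) = 1/0.55 ≈ 1.818.
Need ΔY = +€116 million, so ΔG = ΔY/k = (+€116 million) × 0.55 = +€63.8 million.
The government should increase government purchases by €63.8 million.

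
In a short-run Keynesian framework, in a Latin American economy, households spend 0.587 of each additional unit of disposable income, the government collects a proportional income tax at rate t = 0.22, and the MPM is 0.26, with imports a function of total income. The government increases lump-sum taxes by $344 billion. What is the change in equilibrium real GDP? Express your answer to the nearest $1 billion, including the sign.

−$252 billion

A lump-sum tax change of +$344 billion shifts disposable income by −$344 billion; first-round consumption changes by −c × ΔT = −0.587 × (+$344 billion) = −$201.928 billion.
Expenditure multiplier = 1/(1 − c(1−t) + m) = 1/(1 − 0.587×0.78 + 0.26) = 1/0.80214 ≈ 1.247.
The tax multiplier is −c × k ≈ −0.732, so ΔY = k × (−c·ΔT) = (−$201.928 billion) / 0.80214 ≈ −$252 billion.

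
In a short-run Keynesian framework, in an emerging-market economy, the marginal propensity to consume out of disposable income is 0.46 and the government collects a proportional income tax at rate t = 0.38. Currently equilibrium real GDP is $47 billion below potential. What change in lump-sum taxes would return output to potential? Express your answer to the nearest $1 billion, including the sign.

−$73 billion

Spending multiplier = 1/(1 − c(1−t)) = 1/(1 − 0.46×0.62) = 1/0.7148 ≈ 1.399.
Tax multiplier = −c·k = −0.46/0.7148 ≈ −0.644. Need ΔY = +$47 billion, so ΔT = ΔY/(−c·k) = −(+$47 billion) × 0.7148 / 0.46 ≈ −$73 billion.
The government should cut lump-sum taxes by $73 billion.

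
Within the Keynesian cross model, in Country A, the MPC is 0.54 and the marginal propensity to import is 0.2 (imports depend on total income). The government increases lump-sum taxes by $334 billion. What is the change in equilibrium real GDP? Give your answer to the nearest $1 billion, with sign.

A lump-sum tax change of +$334 billion shifts disposable income by −$334 billion; first-round consumption changes by −c × ΔT = −0.54 × (+$334 billion) = −$180.36 billion.
Expenditure multiplier = 1/(1 − c + m) = 1/(1 − 0.54 + 0.2) = 1/0.66 ≈ 1.515.
The tax multiplier is −c × k ≈ −0.818, so ΔY = k × (−c·ΔT) = (−$180.36 billion) / 0.66 ≈ −$273 billion.

−$273 billion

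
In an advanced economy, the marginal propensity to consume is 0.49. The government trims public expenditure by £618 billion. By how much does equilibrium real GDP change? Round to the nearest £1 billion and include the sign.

Spending multiplier = 1/(1 − MPC) = 1/(1 − 0.49) = 1/0.51 ≈ 1.961.
ΔY = k × ΔG = (−£618 billion) / 0.51 ≈ −£1,212 billion.

−£1,212 billion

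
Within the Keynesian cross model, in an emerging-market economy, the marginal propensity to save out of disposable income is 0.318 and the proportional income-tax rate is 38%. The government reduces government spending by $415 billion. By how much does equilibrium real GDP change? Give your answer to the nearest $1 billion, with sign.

−$719 billion

MPC = 1 − MPS = 1 − 0.318 = 0.682.
Spending multiplier = 1/(1 − c(1−t)) = 1/(1 − 0.682×0.62) = 1/0.57716 ≈ 1.733.
ΔY = k × ΔG = (−$415 billion) / 0.57716 ≈ −$719 billion.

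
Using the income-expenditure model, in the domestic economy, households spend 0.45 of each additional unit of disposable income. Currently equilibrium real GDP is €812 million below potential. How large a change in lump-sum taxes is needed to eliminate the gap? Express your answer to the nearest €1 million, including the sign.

Spending multiplier = 1/(1 − MPC) = 1/(1 − 0.45) = 1/0.55 ≈ 1.818.
Tax multiplier = −c·k = −0.45/0.55 ≈ −0.818. Need ΔY = +€812 million, so ΔT = ΔY/(−c·k) = −(+€812 million) × 0.55 / 0.45 ≈ −€992 million.
The government should cut lump-sum taxes by €992 million.

−€992 million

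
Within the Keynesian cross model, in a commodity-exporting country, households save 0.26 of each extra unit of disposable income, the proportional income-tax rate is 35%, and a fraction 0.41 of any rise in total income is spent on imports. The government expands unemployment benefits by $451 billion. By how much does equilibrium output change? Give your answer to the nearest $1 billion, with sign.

MPC = 1 − MPS = 1 − 0.26 = 0.74.
The transfer change shifts disposable income by +$451 billion, so first-round consumption changes by c·ΔTR = 0.74 × (+$451 billion) = +$333.74 billion.
Expenditure multiplier = 1/(1 − c(1−t) + m) = 1/(1 − 0.74×0.65 + 0.41) = 1/0.929 ≈ 1.076.
The transfer multiplier is c × k ≈ 0.797, so ΔY = k × (c·ΔTR) = (+$333.74 billion) / 0.929 ≈ +$359 billion.

+$359 billion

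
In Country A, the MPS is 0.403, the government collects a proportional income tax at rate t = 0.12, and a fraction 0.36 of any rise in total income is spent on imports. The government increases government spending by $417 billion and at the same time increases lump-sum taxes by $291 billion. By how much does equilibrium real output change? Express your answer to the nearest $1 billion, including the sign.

MPC = 1 − MPS = 1 − 0.403 = 0.597.
Expenditure multiplier = 1/(1 − c(1−t) + m) = 1/(1 − 0.597×0.88 + 0.36) = 1/0.83464 ≈ 1.198.
ΔG contributes k·ΔG = (+$417 billion) / 0.83464 ≈ +$499.6 billion.
ΔT of +$291 billion changes first-round spending by −c·ΔT = −$173.727 billion, contributing k·(−c·ΔT) = (−$173.727 billion) / 0.83464 ≈ −$208.1 billion.
Net ΔY = k(ΔG − c·ΔT) = (+$243.273 billion) / 0.83464 ≈ +$291 billion.

+$291 billion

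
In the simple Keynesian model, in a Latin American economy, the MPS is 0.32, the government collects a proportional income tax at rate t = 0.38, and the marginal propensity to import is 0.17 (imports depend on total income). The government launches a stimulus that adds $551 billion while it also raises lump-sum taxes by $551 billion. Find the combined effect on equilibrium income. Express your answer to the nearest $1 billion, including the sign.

+$236 billion

MPC = 1 − MPS = 1 − 0.32 = 0.68.
Expenditure multiplier = 1/(1 − c(1−t) + m) = 1/(1 − 0.68×0.62 + 0.17) = 1/0.7484 ≈ 1.336.
ΔG contributes k·ΔG = (+$551 billion) / 0.7484 ≈ +$736.2 billion.
ΔT of +$551 billion changes first-round spending by −c·ΔT = −$374.68 billion, contributing k·(−c·ΔT) = (−$374.68 billion) / 0.7484 ≈ −$500.6 billion.
Net ΔY = k(ΔG − c·ΔT) = (+$176.32 billion) / 0.7484 ≈ +$236 billion.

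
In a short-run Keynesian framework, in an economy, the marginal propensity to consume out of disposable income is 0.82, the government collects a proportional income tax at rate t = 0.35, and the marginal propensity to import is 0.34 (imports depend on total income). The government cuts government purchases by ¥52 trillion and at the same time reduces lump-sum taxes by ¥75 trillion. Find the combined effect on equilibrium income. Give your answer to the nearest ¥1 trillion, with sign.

Expenditure multiplier = 1/(1 − c(1−t) + m) = 1/(1 − 0.82×0.65 + 0.34) = 1/0.807 ≈ 1.239.
ΔG contributes k·ΔG = (−¥52 trillion) / 0.807 ≈ −¥64.4 trillion.
ΔT of −¥75 trillion changes first-round spending by −c·ΔT = +¥61.5 trillion, contributing k·(−c·ΔT) = (+¥61.5 trillion) / 0.807 ≈ +¥76.2 trillion.
Net ΔY = k(ΔG − c·ΔT) = (+¥9.5 trillion) / 0.807 ≈ +¥12 trillion.

+¥12 trillion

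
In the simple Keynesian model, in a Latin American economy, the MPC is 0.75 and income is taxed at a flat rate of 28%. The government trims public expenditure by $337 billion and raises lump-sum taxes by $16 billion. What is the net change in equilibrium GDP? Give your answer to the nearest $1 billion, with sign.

−$759 billion

Expenditure multiplier = 1/(1 − c(1−t)) = 1/(1 − 0.75×0.72) = 1/0.46 ≈ 2.174.
ΔG contributes k·ΔG = (−$337 billion) / 0.46 ≈ −$732.6 billion.
ΔT of +$16 billion changes first-round spending by −c·ΔT = −$12 billion, contributing k·(−c·ΔT) = (−$12 billion) / 0.46 ≈ −$26.1 billion.
Net ΔY = k(ΔG − c·ΔT) = (−$349 billion) / 0.46 ≈ −$759 billion.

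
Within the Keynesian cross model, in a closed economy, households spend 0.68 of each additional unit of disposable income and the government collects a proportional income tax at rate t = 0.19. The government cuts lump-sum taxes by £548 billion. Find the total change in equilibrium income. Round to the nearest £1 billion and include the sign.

+£830 billion

A lump-sum tax change of −£548 billion shifts disposable income by +£548 billion; first-round consumption changes by −c × ΔT = −0.68 × (−£548 billion) = +£372.64 billion.
Expenditure multiplier = 1/(1 − c(1−t)) = 1/(1 − 0.68×0.81) = 1/0.4492 ≈ 2.226.
The tax multiplier is −c × k ≈ −1.514, so ΔY = k × (−c·ΔT) = (+£372.64 billion) / 0.4492 ≈ +£830 billion.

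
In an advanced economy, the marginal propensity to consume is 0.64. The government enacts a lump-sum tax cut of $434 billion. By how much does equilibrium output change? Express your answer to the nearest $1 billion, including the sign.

+$772 billion

A lump-sum tax change of −$434 billion shifts disposable income by +$434 billion; first-round consumption changes by −c × ΔT = −0.64 × (−$434 billion) = +$277.76 billion.
Expenditure multiplier = 1/(1 − MPC) = 1/(1 − 0.64) = 1/0.36 ≈ 2.778.
The tax multiplier is −c × k ≈ −1.778, so ΔY = k × (−c·ΔT) = (+$277.76 billion) / 0.36 ≈ +$772 billion.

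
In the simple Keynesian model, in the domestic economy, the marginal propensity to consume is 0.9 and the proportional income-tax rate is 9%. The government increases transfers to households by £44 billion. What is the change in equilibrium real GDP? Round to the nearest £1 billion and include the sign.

The transfer change shifts disposable income by +£44 billion, so first-round consumption changes by c·ΔTR = 0.9 × (+£44 billion) = +£39.6 billion.
Expenditure multiplier = 1/(1 − c(1−t)) = 1/(1 − 0.9×0.91) = 1/0.181 ≈ 5.525.
The transfer multiplier is c × k ≈ 4.972, so ΔY = k × (c·ΔTR) = (+£39.6 billion) / 0.181 ≈ +£219 billion.

+£219 billion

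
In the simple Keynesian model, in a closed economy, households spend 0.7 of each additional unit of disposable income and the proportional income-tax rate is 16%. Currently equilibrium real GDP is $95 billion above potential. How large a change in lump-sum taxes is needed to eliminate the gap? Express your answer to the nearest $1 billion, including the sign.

+$56 billion

Spending multiplier = 1/(1 − c(1−t)) = 1/(1 − 0.7×0.84) = 1/0.412 ≈ 2.427.
Tax multiplier = −c·k = −0.7/0.412 ≈ −1.699. Need ΔY = −$95 billion, so ΔT = ΔY/(−c·k) = −(−$95 billion) × 0.412 / 0.7 ≈ +$56 billion.
The government should raise lump-sum taxes by $56 billion.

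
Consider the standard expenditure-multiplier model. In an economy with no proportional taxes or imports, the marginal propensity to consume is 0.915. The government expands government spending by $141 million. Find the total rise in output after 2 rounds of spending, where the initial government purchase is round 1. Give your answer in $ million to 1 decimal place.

Round 1 adds ΔG = $141 million; each later round is MPC = 0.915 times the previous.
After 2 rounds: 141 + 129.015 = ΔG·(1 − c^2)/(1 − c) = 141 × (1 − 0.837225)/0.085 ≈ $270 million.

$270.0 million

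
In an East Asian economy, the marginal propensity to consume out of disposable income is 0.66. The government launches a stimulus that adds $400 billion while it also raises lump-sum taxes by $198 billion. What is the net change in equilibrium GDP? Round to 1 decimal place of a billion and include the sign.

+$792.1 billion

Expenditure multiplier = 1/(1 − MPC) = 1/(1 − 0.66) = 1/0.34 ≈ 2.941.
ΔG contributes k·ΔG = (+$400 billion) / 0.34 ≈ +$1,176.5 billion.
ΔT of +$198 billion changes first-round spending by −c·ΔT = −$130.68 billion, contributing k·(−c·ΔT) = (−$130.68 billion) / 0.34 ≈ −$384.4 billion.
Net ΔY = k(ΔG − c·ΔT) = (+$269.32 billion) / 0.34 ≈ +$792.1 billion.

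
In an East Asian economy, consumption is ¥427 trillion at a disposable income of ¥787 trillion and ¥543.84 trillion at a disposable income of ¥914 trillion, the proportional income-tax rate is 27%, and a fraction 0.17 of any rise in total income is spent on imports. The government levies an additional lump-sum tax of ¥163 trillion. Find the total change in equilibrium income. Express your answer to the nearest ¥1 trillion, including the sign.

MPC = ΔC/ΔYd = (543.84 − 427)/(914 − 787) = 116.84/127 = 0.92.
A lump-sum tax change of +¥163 trillion shifts disposable income by −¥163 trillion; first-round consumption changes by −c × ΔT = −0.92 × (+¥163 trillion) = −¥149.96 trillion.
Expenditure multiplier = 1/(1 − c(1−t) + m) = 1/(1 − 0.92×0.73 + 0.17) = 1/0.4984 ≈ 2.006.
The tax multiplier is −c × k ≈ −1.846, so ΔY = k × (−c·ΔT) = (−¥149.96 trillion) / 0.4984 ≈ −¥301 trillion.

−¥301 trillion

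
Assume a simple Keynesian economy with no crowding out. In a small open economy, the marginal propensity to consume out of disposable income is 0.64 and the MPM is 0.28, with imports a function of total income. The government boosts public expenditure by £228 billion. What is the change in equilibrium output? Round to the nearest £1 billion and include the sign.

Government-spending multiplier = 1/(1 − c + m) = 1/(1 − 0.64 + 0.28) = 1/0.64 ≈ 1.563.
ΔY = k × ΔG = (+£228 billion) / 0.64 ≈ +£356 billion.

+£356 billion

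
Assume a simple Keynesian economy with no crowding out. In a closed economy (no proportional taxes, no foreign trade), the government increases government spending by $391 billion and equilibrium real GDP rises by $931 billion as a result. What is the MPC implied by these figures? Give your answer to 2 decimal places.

0.58

Implied spending multiplier k = ΔY/ΔG = 931/391 ≈ 2.3811.
Since k = 1/(1 − MPC), MPC = 1 − 1/k = 1 − ΔG/ΔY = 1 − 391/931 ≈ 0.58.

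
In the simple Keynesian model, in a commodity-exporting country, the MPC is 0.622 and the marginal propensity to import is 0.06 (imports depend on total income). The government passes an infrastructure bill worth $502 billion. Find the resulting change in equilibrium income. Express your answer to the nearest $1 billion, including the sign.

Expenditure multiplier = 1/(1 − c + m) = 1/(1 − 0.622 + 0.06) = 1/0.438 ≈ 2.283.
ΔY = k × ΔG = (+$502 billion) / 0.438 ≈ +$1,146 billion.

+$1,146 billion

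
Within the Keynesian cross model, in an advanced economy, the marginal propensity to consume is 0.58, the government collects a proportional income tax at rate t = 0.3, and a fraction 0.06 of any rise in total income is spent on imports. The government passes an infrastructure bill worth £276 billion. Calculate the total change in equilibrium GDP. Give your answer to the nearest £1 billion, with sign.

+£422 billion

Spending multiplier = 1/(1 − c(1−t) + m) = 1/(1 − 0.58×0.7 + 0.06) = 1/0.654 ≈ 1.529.
ΔY = k × ΔG = (+£276 billion) / 0.654 ≈ +£422 billion.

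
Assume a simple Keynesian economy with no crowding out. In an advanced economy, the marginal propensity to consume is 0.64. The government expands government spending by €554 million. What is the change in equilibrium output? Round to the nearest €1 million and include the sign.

+€1,539 million

Expenditure multiplier = 1/(1 − MPC) = 1/(1 − 0.64) = 1/0.36 ≈ 2.778.
ΔY = k × ΔG = (+€554 million) / 0.36 ≈ +€1,539 million.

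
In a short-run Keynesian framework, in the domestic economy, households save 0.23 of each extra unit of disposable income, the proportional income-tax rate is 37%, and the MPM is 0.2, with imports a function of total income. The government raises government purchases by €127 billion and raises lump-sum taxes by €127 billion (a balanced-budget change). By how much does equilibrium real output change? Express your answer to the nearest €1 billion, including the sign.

+€41 billion

MPC = 1 − MPS = 1 − 0.23 = 0.77.
Expenditure multiplier = 1/(1 − c(1−t) + m) = 1/(1 − 0.77×0.63 + 0.2) = 1/0.7149 ≈ 1.399.
ΔG contributes k·ΔG = (+€127 billion) / 0.7149 ≈ +€177.6 billion.
ΔT of +€127 billion changes first-round spending by −c·ΔT = −€97.79 billion, contributing k·(−c·ΔT) = (−€97.79 billion) / 0.7149 ≈ −€136.8 billion.
Net ΔY = k(ΔG − c·ΔT) = (+€29.21 billion) / 0.7149 ≈ +€41 billion.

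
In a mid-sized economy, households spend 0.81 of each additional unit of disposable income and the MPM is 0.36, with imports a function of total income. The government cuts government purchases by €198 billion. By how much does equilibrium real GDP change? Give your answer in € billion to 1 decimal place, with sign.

−€360.0 billion

Expenditure multiplier = 1/(1 − c + m) = 1/(1 − 0.81 + 0.36) = 1/0.55 ≈ 1.818.
ΔY = k × ΔG = (−€198 billion) / 0.55 = −€360 billion.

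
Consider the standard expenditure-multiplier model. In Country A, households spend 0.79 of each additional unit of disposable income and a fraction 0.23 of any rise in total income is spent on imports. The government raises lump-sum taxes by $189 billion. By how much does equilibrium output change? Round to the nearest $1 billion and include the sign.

A lump-sum tax change of +$189 billion shifts disposable income by −$189 billion; first-round consumption changes by −c × ΔT = −0.79 × (+$189 billion) = −$149.31 billion.
Expenditure multiplier = 1/(1 − c + m) = 1/(1 − 0.79 + 0.23) = 1/0.44 ≈ 2.273.
The tax multiplier is −c × k ≈ −1.795, so ΔY = k × (−c·ΔT) = (−$149.31 billion) / 0.44 ≈ −$339 billion.

−$339 billion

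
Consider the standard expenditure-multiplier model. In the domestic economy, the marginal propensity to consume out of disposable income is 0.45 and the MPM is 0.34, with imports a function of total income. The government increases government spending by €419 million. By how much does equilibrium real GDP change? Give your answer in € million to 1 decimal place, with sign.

+€470.8 million

Government-spending multiplier = 1/(1 − c + m) = 1/(1 − 0.45 + 0.34) = 1/0.89 ≈ 1.124.
ΔY = k × ΔG = (+€419 million) / 0.89 ≈ +€470.8 million.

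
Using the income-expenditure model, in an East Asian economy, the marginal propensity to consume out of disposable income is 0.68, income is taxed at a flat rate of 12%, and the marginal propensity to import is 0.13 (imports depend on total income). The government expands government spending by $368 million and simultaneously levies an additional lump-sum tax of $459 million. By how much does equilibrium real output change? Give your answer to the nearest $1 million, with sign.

+$105 million

Expenditure multiplier = 1/(1 − c(1−t) + m) = 1/(1 − 0.68×0.88 + 0.13) = 1/0.5316 ≈ 1.881.
ΔG contributes k·ΔG = (+$368 million) / 0.5316 ≈ +$692.2 million.
ΔT of +$459 million changes first-round spending by −c·ΔT = −$312.12 million, contributing k·(−c·ΔT) = (−$312.12 million) / 0.5316 ≈ −$587.1 million.
Net ΔY = k(ΔG − c·ΔT) = (+$55.88 million) / 0.5316 ≈ +$105 million.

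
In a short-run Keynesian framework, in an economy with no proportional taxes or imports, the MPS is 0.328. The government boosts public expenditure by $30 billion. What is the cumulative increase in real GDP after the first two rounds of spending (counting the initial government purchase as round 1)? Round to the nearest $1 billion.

$50 billion

MPC = 1 − MPS = 1 − 0.328 = 0.672.
Round 1 adds ΔG = $30 billion; each later round is MPC = 0.672 times the previous.
After 2 rounds: 30 + 20.16 = ΔG·(1 − c^2)/(1 − c) = 30 × (1 − 0.451584)/0.328 ≈ $50 billion.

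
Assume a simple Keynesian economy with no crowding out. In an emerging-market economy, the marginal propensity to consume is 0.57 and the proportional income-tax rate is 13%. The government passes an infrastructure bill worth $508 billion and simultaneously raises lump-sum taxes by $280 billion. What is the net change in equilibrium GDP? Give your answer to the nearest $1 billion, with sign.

+$691 billion

Expenditure multiplier = 1/(1 − c(1−t)) = 1/(1 − 0.57×0.87) = 1/0.5041 ≈ 1.984.
ΔG contributes k·ΔG = (+$508 billion) / 0.5041 ≈ +$1,007.7 billion.
ΔT of +$280 billion changes first-round spending by −c·ΔT = −$159.6 billion, contributing k·(−c·ΔT) = (−$159.6 billion) / 0.5041 ≈ −$316.6 billion.
Net ΔY = k(ΔG − c·ΔT) = (+$348.4 billion) / 0.5041 ≈ +$691 billion.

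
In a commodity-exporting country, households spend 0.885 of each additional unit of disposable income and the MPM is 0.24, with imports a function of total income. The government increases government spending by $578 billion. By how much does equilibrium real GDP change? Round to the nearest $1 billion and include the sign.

+$1,628 billion

Spending multiplier = 1/(1 − c + m) = 1/(1 − 0.885 + 0.24) = 1/0.355 ≈ 2.817.
ΔY = k × ΔG = (+$578 billion) / 0.355 ≈ +$1,628 billion.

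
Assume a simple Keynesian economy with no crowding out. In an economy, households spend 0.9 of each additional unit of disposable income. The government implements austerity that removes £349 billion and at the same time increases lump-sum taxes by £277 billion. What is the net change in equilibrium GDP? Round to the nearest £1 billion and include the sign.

Expenditure multiplier = 1/(1 − MPC) = 1/(1 − 0.9) = 1/0.1 = 10.
ΔG contributes k·ΔG = (−£349 billion) / 0.1 = −£3,490 billion.
ΔT of +£277 billion changes first-round spending by −c·ΔT = −£249.3 billion, contributing k·(−c·ΔT) = (−£249.3 billion) / 0.1 = −£2,493 billion.
Net ΔY = k(ΔG − c·ΔT) = (−£598.3 billion) / 0.1 = −£5,983 billion.

−£5,983 billion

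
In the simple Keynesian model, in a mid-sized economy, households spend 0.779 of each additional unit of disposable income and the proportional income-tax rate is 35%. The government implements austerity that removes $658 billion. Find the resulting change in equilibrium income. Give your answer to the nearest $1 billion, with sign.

−$1,333 billion

Spending multiplier = 1/(1 − c(1−t)) = 1/(1 − 0.779×0.65) = 1/0.49365 ≈ 2.026.
ΔY = k × ΔG = (−$658 billion) / 0.49365 ≈ −$1,333 billion.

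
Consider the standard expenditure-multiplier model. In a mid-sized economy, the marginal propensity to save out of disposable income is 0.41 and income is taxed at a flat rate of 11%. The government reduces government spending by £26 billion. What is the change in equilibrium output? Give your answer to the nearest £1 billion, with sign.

−£55 billion

MPC = 1 − MPS = 1 − 0.41 = 0.59.
Expenditure multiplier = 1/(1 − c(1−t)) = 1/(1 − 0.59×0.89) = 1/0.4749 ≈ 2.106.
ΔY = k × ΔG = (−£26 billion) / 0.4749 ≈ −£55 billion.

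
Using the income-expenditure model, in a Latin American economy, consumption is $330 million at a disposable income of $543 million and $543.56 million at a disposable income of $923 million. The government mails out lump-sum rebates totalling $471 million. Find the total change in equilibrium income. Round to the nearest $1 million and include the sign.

MPC = ΔC/ΔYd = (543.56 − 330)/(923 − 543) = 213.56/380 = 0.562.
A lump-sum tax change of −$471 million shifts disposable income by +$471 million; first-round consumption changes by −c × ΔT = −0.562 × (−$471 million) = +$264.702 million.
Expenditure multiplier = 1/(1 − MPC) = 1/(1 − 0.562) = 1/0.438 ≈ 2.283.
The tax multiplier is −c × k ≈ −1.283, so ΔY = k × (−c·ΔT) = (+$264.702 million) / 0.438 ≈ +$604 million.

+$604 million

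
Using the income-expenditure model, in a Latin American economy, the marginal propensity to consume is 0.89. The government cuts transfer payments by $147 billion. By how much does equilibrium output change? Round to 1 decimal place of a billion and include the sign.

−$1,189.4 billion

The transfer change shifts disposable income by −$147 billion, so first-round consumption changes by c·ΔTR = 0.89 × (−$147 billion) = −$130.83 billion.
Expenditure multiplier = 1/(1 − MPC) = 1/(1 − 0.89) = 1/0.11 ≈ 9.091.
The transfer multiplier is c × k ≈ 8.091, so ΔY = k × (c·ΔTR) = (−$130.83 billion) / 0.11 ≈ −$1,189.4 billion.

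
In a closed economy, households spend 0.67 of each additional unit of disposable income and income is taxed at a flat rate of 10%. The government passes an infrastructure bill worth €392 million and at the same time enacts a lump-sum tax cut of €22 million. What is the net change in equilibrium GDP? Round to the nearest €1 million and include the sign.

+€1,025 million

Expenditure multiplier = 1/(1 − c(1−t)) = 1/(1 − 0.67×0.9) = 1/0.397 ≈ 2.519.
ΔG contributes k·ΔG = (+€392 million) / 0.397 ≈ +€987.4 million.
ΔT of −€22 million changes first-round spending by −c·ΔT = +€14.74 million, contributing k·(−c·ΔT) = (+€14.74 million) / 0.397 ≈ +€37.1 million.
Net ΔY = k(ΔG − c·ΔT) = (+€406.74 million) / 0.397 ≈ +€1,025 million.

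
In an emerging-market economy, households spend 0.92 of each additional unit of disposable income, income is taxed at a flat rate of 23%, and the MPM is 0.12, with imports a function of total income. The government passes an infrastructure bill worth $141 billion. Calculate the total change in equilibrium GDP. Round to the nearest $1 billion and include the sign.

+$343 billion

Expenditure multiplier = 1/(1 − c(1−t) + m) = 1/(1 − 0.92×0.77 + 0.12) = 1/0.4116 ≈ 2.43.
ΔY = k × ΔG = (+$141 billion) / 0.4116 ≈ +$343 billion.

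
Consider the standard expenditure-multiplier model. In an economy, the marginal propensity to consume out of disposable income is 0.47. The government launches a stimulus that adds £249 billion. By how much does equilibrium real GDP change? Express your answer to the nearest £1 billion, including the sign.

Expenditure multiplier = 1/(1 − MPC) = 1/(1 − 0.47) = 1/0.53 ≈ 1.887.
ΔY = k × ΔG = (+£249 billion) / 0.53 ≈ +£470 billion.

+£470 billion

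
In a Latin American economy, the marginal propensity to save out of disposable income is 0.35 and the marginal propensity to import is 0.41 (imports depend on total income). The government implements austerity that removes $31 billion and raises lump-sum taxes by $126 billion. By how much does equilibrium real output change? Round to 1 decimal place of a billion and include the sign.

−$148.6 billion

MPC = 1 − MPS = 1 − 0.35 = 0.65.
Expenditure multiplier = 1/(1 − c + m) = 1/(1 − 0.65 + 0.41) = 1/0.76 ≈ 1.316.
ΔG contributes k·ΔG = (−$31 billion) / 0.76 ≈ −$40.8 billion.
ΔT of +$126 billion changes first-round spending by −c·ΔT = −$81.9 billion, contributing k·(−c·ΔT) = (−$81.9 billion) / 0.76 ≈ −$107.8 billion.
Net ΔY = k(ΔG − c·ΔT) = (−$112.9 billion) / 0.76 ≈ −$148.6 billion.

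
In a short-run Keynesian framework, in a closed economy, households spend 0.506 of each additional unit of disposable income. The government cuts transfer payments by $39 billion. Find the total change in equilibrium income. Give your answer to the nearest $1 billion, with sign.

−$40 billion

The transfer change shifts disposable income by −$39 billion, so first-round consumption changes by c·ΔTR = 0.506 × (−$39 billion) = −$19.734 billion.
Expenditure multiplier = 1/(1 − MPC) = 1/(1 − 0.506) = 1/0.494 ≈ 2.024.
The transfer multiplier is c × k ≈ 1.024, so ΔY = k × (c·ΔTR) = (−$19.734 billion) / 0.494 ≈ −$40 billion.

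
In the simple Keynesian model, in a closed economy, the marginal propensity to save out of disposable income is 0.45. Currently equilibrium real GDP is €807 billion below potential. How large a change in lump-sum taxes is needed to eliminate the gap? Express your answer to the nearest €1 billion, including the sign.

MPC = 1 − MPS = 1 − 0.45 = 0.55.
Spending multiplier = 1/(1 − MPC) = 1/(1 − 0.55) = 1/0.45 ≈ 2.222.
Tax multiplier = −c·k = −0.55/0.45 ≈ −1.222. Need ΔY = +€807 billion, so ΔT = ΔY/(−c·k) = −(+€807 billion) × 0.45 / 0.55 ≈ −€660 billion.
The government should cut lump-sum taxes by €660 billion.

−€660 billion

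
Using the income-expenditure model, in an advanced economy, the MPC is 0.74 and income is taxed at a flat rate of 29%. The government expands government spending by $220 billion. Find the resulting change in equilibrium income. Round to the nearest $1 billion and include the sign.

+$464 billion

Government-spending multiplier = 1/(1 − c(1−t)) = 1/(1 − 0.74×0.71) = 1/0.4746 ≈ 2.107.
ΔY = k × ΔG = (+$220 billion) / 0.4746 ≈ +$464 billion.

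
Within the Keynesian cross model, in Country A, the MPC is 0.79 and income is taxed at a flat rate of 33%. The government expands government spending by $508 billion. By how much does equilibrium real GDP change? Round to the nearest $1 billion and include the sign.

+$1,079 billion

Expenditure multiplier = 1/(1 − c(1−t)) = 1/(1 − 0.79×0.67) = 1/0.4707 ≈ 2.124.
ΔY = k × ΔG = (+$508 billion) / 0.4707 ≈ +$1,079 billion.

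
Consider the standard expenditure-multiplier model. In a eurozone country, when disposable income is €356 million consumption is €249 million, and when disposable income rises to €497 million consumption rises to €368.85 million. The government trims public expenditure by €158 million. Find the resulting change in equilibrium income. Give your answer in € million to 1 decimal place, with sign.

−€1,053.3 million

MPC = ΔC/ΔYd = (368.85 − 249)/(497 − 356) = 119.85/141 = 0.85.
Government-spending multiplier = 1/(1 − MPC) = 1/(1 − 0.85) = 1/0.15 ≈ 6.667.
ΔY = k × ΔG = (−€158 million) / 0.15 ≈ −€1,053.3 million.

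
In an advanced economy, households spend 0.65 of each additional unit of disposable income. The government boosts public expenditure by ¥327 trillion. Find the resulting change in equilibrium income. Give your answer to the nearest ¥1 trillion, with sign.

+¥934 trillion

Spending multiplier = 1/(1 − MPC) = 1/(1 − 0.65) = 1/0.35 ≈ 2.857.
ΔY = k × ΔG = (+¥327 trillion) / 0.35 ≈ +¥934 trillion.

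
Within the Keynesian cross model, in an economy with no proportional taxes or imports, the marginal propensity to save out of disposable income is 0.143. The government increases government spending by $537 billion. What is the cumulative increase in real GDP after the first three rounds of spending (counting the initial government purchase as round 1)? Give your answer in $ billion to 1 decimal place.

MPC = 1 − MPS = 1 − 0.143 = 0.857.
Round 1 adds ΔG = $537 billion; each later round is MPC = 0.857 times the previous.
After 3 rounds: 537 + 460.209 + 394.399113 = ΔG·(1 − c^3)/(1 − c) = 537 × (1 − 0.629422793)/0.143 ≈ $1,391.6 billion.

$1,391.6 billion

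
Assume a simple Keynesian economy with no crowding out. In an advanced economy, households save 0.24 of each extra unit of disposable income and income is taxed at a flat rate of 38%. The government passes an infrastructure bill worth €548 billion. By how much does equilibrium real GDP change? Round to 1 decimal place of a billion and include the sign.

MPC = 1 − MPS = 1 − 0.24 = 0.76.
Government-spending multiplier = 1/(1 − c(1−t)) = 1/(1 − 0.76×0.62) = 1/0.5288 ≈ 1.891.
ΔY = k × ΔG = (+€548 billion) / 0.5288 ≈ +€1,036.3 billion.

+€1,036.3 billion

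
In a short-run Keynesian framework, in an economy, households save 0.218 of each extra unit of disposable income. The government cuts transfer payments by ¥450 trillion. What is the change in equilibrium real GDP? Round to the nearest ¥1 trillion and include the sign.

−¥1,614 trillion

MPC = 1 − MPS = 1 − 0.218 = 0.782.
The transfer change shifts disposable income by −¥450 trillion, so first-round consumption changes by c·ΔTR = 0.782 × (−¥450 trillion) = −¥351.9 trillion.
Expenditure multiplier = 1/(1 − MPC) = 1/(1 − 0.782) = 1/0.218 ≈ 4.587.
The transfer multiplier is c × k ≈ 3.587, so ΔY = k × (c·ΔTR) = (−¥351.9 trillion) / 0.218 ≈ −¥1,614 trillion.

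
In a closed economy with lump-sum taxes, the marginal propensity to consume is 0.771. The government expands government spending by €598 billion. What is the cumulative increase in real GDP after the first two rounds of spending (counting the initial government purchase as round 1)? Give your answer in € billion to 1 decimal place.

€1,059.1 billion

Round 1 adds ΔG = €598 billion; each later round is MPC = 0.771 times the previous.
After 2 rounds: 598 + 461.058 = ΔG·(1 − c^2)/(1 − c) = 598 × (1 − 0.594441)/0.229 ≈ €1,059.1 billion.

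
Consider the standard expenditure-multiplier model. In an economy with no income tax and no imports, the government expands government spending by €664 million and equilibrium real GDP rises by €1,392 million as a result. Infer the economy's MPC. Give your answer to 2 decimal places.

0.52

Implied spending multiplier k = ΔY/ΔG = 1,392/664 ≈ 2.0964.
Since k = 1/(1 − MPC), MPC = 1 − 1/k = 1 − ΔG/ΔY = 1 − 664/1,392 ≈ 0.52.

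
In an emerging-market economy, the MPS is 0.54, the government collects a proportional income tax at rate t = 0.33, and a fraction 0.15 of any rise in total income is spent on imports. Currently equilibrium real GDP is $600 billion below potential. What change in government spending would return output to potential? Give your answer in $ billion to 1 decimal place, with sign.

MPC = 1 − MPS = 1 − 0.54 = 0.46.
Spending multiplier = 1/(1 − c(1−t) + m) = 1/(1 − 0.46×0.67 + 0.15) = 1/0.8418 ≈ 1.188.
Need ΔY = +$600 billion, so ΔG = ΔY/k = (+$600 billion) × 0.8418 ≈ +$505.1 billion.
The government should increase government spending by $505.1 billion.

+$505.1 billion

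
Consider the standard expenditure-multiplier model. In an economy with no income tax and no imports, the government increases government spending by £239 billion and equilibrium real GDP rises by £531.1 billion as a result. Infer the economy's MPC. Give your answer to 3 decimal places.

Implied spending multiplier k = ΔY/ΔG = 531.1/239 ≈ 2.2222.
Since k = 1/(1 − MPC), MPC = 1 − 1/k = 1 − ΔG/ΔY = 1 − 239/531.1 ≈ 0.550.

0.550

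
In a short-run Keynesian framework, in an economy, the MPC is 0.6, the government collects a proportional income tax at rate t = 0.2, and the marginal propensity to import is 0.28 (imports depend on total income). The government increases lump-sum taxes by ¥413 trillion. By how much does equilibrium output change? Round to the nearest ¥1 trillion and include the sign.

−¥310 trillion

A lump-sum tax change of +¥413 trillion shifts disposable income by −¥413 trillion; first-round consumption changes by −c × ΔT = −0.6 × (+¥413 trillion) = −¥247.8 trillion.
Expenditure multiplier = 1/(1 − c(1−t) + m) = 1/(1 − 0.6×0.8 + 0.28) = 1/0.8 = 1.25.
The tax multiplier is −c × k = −0.75, so ΔY = k × (−c·ΔT) = (−¥247.8 trillion) / 0.8 ≈ −¥310 trillion.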